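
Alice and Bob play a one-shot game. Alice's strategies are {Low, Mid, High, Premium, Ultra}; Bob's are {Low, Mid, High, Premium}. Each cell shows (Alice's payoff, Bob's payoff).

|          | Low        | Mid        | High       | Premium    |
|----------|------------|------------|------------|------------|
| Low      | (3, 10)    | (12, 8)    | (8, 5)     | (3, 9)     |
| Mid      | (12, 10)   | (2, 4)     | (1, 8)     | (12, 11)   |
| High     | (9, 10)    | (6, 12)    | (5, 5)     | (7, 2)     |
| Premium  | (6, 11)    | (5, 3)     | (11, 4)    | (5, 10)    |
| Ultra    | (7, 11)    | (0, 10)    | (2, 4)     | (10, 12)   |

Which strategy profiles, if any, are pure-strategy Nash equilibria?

(Mid, Premium)

A profile is a Nash equilibrium when each player is best-responding to the other.
Alice's best responses — vs Low: Mid (payoff 12); vs Mid: Low (payoff 12); vs High: Premium (payoff 11); vs Premium: Mid (payoff 12).
Bob's best responses — vs Low: Low (payoff 10); vs Mid: Premium (payoff 11); vs High: Mid (payoff 12); vs Premium: Low (payoff 11); vs Ultra: Premium (payoff 12).
The only mutual best response is (Mid, Premium); neither player gains by switching there.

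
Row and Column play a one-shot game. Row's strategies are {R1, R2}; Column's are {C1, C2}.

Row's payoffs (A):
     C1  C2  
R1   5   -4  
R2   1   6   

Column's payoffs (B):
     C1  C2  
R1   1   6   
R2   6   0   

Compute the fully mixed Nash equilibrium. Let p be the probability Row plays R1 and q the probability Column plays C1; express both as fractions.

p = 6/11, q = 5/7

In a mixed NE each player is indifferent between their pure strategies, so the opponent's mix sets the indifference.
Column indifferent between C1 and C2: p·1 + (1−p)·6 = p·6 + (1−p)·0 ⟹ 6 + (-5)p = 0 + 6p ⟹ p = 6/11.
Row indifferent between R1 and R2: q·5 + (1−q)·(-4) = q·1 + (1−q)·6 ⟹ (-4) + 9q = 6 + (-5)q ⟹ q = 5/7.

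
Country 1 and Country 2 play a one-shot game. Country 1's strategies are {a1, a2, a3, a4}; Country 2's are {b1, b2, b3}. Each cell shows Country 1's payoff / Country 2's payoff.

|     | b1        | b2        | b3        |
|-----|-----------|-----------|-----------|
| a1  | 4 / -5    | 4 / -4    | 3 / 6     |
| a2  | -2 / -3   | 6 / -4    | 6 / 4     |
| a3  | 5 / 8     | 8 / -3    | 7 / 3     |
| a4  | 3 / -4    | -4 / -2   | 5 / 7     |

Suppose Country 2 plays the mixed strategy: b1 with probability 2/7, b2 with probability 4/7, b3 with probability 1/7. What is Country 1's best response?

Country 1's best reply maximizes expected payoff against the mix.
a1: (2/7)·4 + (4/7)·4 + (1/7)·3 = 27/7
a2: (2/7)·(-2) + (4/7)·6 + (1/7)·6 = 26/7
a3: (2/7)·5 + (4/7)·8 + (1/7)·7 = 7
a4: (2/7)·3 + (4/7)·(-4) + (1/7)·5 = -5/7
Highest expected payoff is 7, from a3.

a3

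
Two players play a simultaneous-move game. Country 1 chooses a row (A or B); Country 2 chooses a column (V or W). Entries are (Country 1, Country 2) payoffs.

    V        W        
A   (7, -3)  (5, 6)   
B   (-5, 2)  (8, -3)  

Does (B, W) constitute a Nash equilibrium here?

No

Holding Country 2 at W: Country 1 gets 8 from B, versus 5 from A. No profitable deviation for Country 1.
Holding Country 1 at B: Country 2 gets -3 from W but could get 2 by switching to V. Country 2 has a profitable deviation.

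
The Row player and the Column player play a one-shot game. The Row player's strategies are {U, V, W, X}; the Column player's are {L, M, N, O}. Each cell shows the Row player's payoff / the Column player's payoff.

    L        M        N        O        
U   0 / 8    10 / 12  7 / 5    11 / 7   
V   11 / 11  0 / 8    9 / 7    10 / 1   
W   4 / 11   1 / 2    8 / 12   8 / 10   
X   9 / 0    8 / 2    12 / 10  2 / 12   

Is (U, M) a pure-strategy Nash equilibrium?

Holding the Column player at M: the Row player gets 10 from U, versus 0 from V, 1 from W, 8 from X. No profitable deviation for the Row player.
Holding the Row player at U: the Column player gets 12 from M, versus 8 from L, 5 from N, 7 from O. No profitable deviation for the Column player either.

Yes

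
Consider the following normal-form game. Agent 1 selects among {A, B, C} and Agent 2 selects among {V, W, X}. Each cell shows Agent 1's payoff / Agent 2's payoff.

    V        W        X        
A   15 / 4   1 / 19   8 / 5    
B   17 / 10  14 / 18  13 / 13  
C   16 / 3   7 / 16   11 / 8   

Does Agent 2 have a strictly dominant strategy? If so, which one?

W

Check whether one of Agent 2's strategies beats all alternatives regardless of what the opponent does.
W strictly dominates: vs A: 19 > each of {4, 5}; vs B: 18 > each of {10, 13}; vs C: 16 > each of {3, 8}.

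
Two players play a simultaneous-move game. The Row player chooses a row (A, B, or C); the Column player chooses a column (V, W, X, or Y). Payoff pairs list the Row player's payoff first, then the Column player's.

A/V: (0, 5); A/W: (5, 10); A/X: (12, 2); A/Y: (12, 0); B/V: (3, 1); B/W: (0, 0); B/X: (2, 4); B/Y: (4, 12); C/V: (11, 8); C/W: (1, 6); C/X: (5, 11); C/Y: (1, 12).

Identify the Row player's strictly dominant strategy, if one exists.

None

Check whether one of the Row player's strategies beats all alternatives regardless of what the opponent does.
A is not dominant: against V, B gives 3 > 0.
B is not dominant: against V, C gives 11 > 3.
C is not dominant: against W, A gives 5 > 1.
No single strategy is best against every opponent action.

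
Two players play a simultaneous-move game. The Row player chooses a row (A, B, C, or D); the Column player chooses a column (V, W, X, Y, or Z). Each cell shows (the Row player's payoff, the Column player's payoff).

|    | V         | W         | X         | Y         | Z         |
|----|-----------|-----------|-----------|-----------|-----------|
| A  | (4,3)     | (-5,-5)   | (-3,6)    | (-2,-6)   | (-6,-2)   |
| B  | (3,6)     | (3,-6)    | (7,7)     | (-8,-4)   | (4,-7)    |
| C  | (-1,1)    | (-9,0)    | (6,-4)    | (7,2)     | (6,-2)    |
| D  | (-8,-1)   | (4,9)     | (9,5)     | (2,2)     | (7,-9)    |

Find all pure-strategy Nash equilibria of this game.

(C, Y) and (D, W)

A profile is a Nash equilibrium when each player is best-responding to the other.
The Row player's best responses — vs V: A (payoff 4); vs W: D (payoff 4); vs X: D (payoff 9); vs Y: C (payoff 7); vs Z: D (payoff 7).
The Column player's best responses — vs A: X (payoff 6); vs B: X (payoff 7); vs C: Y (payoff 2); vs D: W (payoff 9).
Mutual best responses occur at (C, Y) and (D, W); at each, neither player gains by switching.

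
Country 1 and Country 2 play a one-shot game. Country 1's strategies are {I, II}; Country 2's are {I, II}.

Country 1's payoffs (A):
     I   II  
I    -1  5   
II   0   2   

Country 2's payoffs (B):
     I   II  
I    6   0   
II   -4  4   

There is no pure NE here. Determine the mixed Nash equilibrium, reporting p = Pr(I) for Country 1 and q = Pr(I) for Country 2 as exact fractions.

p = 4/7, q = 3/4

Each player's mixing probability is pinned down by making the *other* player indifferent.
Country 2 indifferent between I and II: p·6 + (1−p)·(-4) = p·0 + (1−p)·4 ⟹ (-4) + 10p = 4 + (-4)p ⟹ p = 4/7.
Country 1 indifferent between I and II: q·(-1) + (1−q)·5 = q·0 + (1−q)·2 ⟹ 5 + (-6)q = 2 + (-2)q ⟹ q = 3/4.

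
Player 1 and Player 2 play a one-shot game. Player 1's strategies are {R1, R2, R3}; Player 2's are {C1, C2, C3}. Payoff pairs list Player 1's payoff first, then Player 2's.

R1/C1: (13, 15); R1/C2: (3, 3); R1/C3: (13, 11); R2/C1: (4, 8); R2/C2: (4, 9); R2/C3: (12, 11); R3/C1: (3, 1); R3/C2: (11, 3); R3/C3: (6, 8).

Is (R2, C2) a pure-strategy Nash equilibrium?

No

Holding Player 2 at C2: Player 1 gets 4 from R2 but could get 11 by switching to R3. Player 1 has a profitable deviation.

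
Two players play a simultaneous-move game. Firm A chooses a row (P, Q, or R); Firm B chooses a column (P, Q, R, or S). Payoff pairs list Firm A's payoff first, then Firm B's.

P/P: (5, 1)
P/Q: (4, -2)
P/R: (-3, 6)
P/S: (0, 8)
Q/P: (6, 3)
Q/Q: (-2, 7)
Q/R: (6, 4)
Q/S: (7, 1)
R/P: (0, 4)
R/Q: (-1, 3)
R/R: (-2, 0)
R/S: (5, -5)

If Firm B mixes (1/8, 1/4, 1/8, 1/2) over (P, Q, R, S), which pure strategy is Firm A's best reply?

Firm A's best reply maximizes expected payoff against the mix.
P: (1/8)·5 + (1/4)·4 + (1/8)·(-3) + (1/2)·0 = 5/4
Q: (1/8)·6 + (1/4)·(-2) + (1/8)·6 + (1/2)·7 = 9/2
R: (1/8)·0 + (1/4)·(-1) + (1/8)·(-2) + (1/2)·5 = 2
Highest expected payoff is 9/2, from Q.

Q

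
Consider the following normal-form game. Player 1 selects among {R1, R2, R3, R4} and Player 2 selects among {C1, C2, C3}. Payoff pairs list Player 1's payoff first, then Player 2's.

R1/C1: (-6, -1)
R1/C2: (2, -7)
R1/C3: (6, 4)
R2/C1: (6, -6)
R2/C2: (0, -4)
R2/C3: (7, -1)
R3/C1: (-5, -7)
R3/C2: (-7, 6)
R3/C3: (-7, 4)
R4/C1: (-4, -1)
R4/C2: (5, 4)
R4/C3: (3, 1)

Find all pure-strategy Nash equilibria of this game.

Find each player's best response to every opponent strategy; NE are the intersections.
Player 1's best responses — vs C1: R2 (payoff 6); vs C2: R4 (payoff 5); vs C3: R2 (payoff 7).
Player 2's best responses — vs R1: C3 (payoff 4); vs R2: C3 (payoff -1); vs R3: C2 (payoff 6); vs R4: C2 (payoff 4).
Mutual best responses occur at (R2, C3) and (R4, C2); at each, neither player gains by switching.

(R2, C3) and (R4, C2)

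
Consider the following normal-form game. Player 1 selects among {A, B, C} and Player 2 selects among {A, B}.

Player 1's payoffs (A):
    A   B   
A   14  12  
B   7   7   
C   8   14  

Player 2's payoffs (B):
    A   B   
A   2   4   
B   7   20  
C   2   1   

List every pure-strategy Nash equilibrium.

None

A profile is a Nash equilibrium when each player is best-responding to the other.
Player 1's best responses — vs A: A (payoff 14); vs B: C (payoff 14).
Player 2's best responses — vs A: B (payoff 4); vs B: B (payoff 20); vs C: A (payoff 2).
No cell has both players best-responding. For instance, Player 1's best reply to A is A, but against A Player 2 prefers B over A.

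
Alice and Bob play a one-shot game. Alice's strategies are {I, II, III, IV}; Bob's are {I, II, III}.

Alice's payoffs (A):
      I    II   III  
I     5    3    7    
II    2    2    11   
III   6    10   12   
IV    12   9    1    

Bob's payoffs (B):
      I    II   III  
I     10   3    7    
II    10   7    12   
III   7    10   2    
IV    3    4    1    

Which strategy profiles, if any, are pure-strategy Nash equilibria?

(III, II)

Check mutual best responses: a cell is a NE iff neither player can gain by unilaterally deviating.
Alice's best responses — vs I: IV (payoff 12); vs II: III (payoff 10); vs III: III (payoff 12).
Bob's best responses — vs I: I (payoff 10); vs II: III (payoff 12); vs III: II (payoff 10); vs IV: II (payoff 4).
The only mutual best response is (III, II); neither player gains by switching there.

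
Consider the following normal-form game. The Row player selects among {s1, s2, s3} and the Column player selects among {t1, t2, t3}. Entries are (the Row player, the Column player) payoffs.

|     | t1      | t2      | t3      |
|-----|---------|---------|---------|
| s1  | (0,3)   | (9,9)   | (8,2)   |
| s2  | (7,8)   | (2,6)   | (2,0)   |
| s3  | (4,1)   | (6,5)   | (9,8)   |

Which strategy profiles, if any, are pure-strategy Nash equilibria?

(s1, t2), (s2, t1), and (s3, t3)

Find each player's best response to every opponent strategy; NE are the intersections.
The Row player's best responses — vs t1: s2 (payoff 7); vs t2: s1 (payoff 9); vs t3: s3 (payoff 9).
The Column player's best responses — vs s1: t2 (payoff 9); vs s2: t1 (payoff 8); vs s3: t3 (payoff 8).
Mutual best responses occur at (s1, t2), (s2, t1), and (s3, t3); at each, neither player gains by switching.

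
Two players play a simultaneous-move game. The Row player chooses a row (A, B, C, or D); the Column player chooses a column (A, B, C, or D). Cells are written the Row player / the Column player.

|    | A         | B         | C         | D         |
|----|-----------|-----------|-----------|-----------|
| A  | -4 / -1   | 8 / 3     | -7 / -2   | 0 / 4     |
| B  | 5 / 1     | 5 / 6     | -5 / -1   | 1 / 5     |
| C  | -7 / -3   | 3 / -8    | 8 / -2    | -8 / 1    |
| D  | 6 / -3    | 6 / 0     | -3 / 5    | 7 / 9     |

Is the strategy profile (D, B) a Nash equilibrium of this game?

Holding the Column player at B: the Row player gets 6 from D but could get 8 by switching to A. The Row player has a profitable deviation.

No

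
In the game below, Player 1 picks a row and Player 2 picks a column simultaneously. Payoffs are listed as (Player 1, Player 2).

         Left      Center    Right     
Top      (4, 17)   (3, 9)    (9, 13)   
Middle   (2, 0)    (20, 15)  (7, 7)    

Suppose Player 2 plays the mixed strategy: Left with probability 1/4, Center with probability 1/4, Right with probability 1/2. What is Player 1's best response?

Middle

Compute Player 1's expected payoff from each pure strategy against the given mix.
Top: (1/4)·4 + (1/4)·3 + (1/2)·9 = 25/4
Middle: (1/4)·2 + (1/4)·20 + (1/2)·7 = 9
Highest expected payoff is 9, from Middle.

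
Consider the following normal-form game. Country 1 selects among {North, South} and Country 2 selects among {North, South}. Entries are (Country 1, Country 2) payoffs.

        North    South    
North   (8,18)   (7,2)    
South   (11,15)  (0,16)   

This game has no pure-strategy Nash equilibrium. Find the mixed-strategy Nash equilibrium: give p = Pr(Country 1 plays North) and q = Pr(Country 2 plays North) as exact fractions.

p = 1/17, q = 7/10

Each player's mixing probability is pinned down by making the *other* player indifferent.
Country 2 indifferent between North and South: p·18 + (1−p)·15 = p·2 + (1−p)·16 ⟹ 15 + 3p = 16 + (-14)p ⟹ p = 1/17.
Country 1 indifferent between North and South: q·8 + (1−q)·7 = q·11 + (1−q)·0 ⟹ 7 + 1q = 0 + 11q ⟹ q = 7/10.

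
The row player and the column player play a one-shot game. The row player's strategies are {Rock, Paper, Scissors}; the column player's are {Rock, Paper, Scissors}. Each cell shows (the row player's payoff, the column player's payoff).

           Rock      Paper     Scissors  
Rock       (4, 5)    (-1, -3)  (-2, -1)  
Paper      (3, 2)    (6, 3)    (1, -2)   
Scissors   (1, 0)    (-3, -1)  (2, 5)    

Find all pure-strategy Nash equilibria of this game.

(Rock, Rock), (Paper, Paper), and (Scissors, Scissors)

Find each player's best response to every opponent strategy; NE are the intersections.
The row player's best responses — vs Rock: Rock (payoff 4); vs Paper: Paper (payoff 6); vs Scissors: Scissors (payoff 2).
The column player's best responses — vs Rock: Rock (payoff 5); vs Paper: Paper (payoff 3); vs Scissors: Scissors (payoff 5).
Mutual best responses occur at (Rock, Rock), (Paper, Paper), and (Scissors, Scissors); at each, neither player gains by switching.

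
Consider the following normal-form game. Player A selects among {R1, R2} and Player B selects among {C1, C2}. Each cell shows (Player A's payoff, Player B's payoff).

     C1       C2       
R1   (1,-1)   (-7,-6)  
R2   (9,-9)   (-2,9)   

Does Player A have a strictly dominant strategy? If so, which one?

A strategy is strictly dominant if it gives Player A a strictly higher payoff than every other strategy, against every choice by the opponent.
R2 strictly dominates: vs C1: 9 > 1; vs C2: -2 > -7.

R2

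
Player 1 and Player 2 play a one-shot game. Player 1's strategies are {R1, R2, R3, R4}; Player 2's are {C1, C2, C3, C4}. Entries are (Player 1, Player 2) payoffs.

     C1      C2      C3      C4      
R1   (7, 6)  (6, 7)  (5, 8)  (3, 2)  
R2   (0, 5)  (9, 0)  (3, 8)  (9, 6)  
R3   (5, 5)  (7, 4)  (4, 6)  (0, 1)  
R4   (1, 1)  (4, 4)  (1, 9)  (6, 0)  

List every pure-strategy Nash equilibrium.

(R1, C3)

A profile is a Nash equilibrium when each player is best-responding to the other.
Player 1's best responses — vs C1: R1 (payoff 7); vs C2: R2 (payoff 9); vs C3: R1 (payoff 5); vs C4: R2 (payoff 9).
Player 2's best responses — vs R1: C3 (payoff 8); vs R2: C3 (payoff 8); vs R3: C3 (payoff 6); vs R4: C3 (payoff 9).
The only mutual best response is (R1, C3); neither player gains by switching there.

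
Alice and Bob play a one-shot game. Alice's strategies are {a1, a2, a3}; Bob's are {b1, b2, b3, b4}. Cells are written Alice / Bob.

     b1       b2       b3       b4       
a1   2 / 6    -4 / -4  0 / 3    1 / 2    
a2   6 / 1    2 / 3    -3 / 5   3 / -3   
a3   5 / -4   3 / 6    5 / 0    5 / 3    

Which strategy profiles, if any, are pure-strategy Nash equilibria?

Find each player's best response to every opponent strategy; NE are the intersections.
Alice's best responses — vs b1: a2 (payoff 6); vs b2: a3 (payoff 3); vs b3: a3 (payoff 5); vs b4: a3 (payoff 5).
Bob's best responses — vs a1: b1 (payoff 6); vs a2: b3 (payoff 5); vs a3: b2 (payoff 6).
The only mutual best response is (a3, b2); neither player gains by switching there.

(a3, b2)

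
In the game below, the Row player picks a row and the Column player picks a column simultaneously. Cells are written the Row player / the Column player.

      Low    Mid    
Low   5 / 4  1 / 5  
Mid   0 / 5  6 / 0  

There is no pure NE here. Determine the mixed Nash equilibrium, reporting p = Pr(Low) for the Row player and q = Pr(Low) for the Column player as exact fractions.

In a mixed NE each player is indifferent between their pure strategies, so the opponent's mix sets the indifference.
The Column player indifferent between Low and Mid: p·4 + (1−p)·5 = p·5 + (1−p)·0 ⟹ 5 + (-1)p = 0 + 5p ⟹ p = 5/6.
The Row player indifferent between Low and Mid: q·5 + (1−q)·1 = q·0 + (1−q)·6 ⟹ 1 + 4q = 6 + (-6)q ⟹ q = 1/2.

p = 5/6, q = 1/2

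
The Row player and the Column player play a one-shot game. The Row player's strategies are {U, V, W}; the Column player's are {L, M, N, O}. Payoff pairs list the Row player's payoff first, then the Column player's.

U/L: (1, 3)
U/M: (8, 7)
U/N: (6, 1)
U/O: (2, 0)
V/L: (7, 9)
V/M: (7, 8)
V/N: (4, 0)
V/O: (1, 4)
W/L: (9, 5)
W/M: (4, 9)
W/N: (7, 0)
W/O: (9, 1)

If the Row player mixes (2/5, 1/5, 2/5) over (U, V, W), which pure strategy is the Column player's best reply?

M

The Column player's best reply maximizes expected payoff against the mix.
L: (2/5)·3 + (1/5)·9 + (2/5)·5 = 5
M: (2/5)·7 + (1/5)·8 + (2/5)·9 = 8
N: (2/5)·1 + (1/5)·0 + (2/5)·0 = 2/5
O: (2/5)·0 + (1/5)·4 + (2/5)·1 = 6/5
Highest expected payoff is 8, from M.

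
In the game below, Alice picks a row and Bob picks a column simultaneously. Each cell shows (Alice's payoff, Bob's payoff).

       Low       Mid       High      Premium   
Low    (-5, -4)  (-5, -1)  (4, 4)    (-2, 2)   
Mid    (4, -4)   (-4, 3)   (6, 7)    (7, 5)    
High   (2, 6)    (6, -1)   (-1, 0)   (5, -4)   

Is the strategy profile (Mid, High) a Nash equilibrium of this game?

Holding Bob at High: Alice gets 6 from Mid, versus 4 from Low, -1 from High. No profitable deviation for Alice.
Holding Alice at Mid: Bob gets 7 from High, versus -4 from Low, 3 from Mid, 5 from Premium. No profitable deviation for Bob either.

Yes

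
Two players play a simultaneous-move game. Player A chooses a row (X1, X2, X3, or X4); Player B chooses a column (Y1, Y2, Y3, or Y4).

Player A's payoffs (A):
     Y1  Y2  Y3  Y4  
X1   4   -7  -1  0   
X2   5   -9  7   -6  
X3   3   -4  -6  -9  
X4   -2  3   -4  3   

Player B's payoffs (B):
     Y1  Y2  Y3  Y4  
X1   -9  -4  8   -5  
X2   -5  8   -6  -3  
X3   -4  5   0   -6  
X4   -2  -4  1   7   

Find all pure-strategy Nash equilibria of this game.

Find each player's best response to every opponent strategy; NE are the intersections.
Player A's best responses — vs Y1: X2 (payoff 5); vs Y2: X4 (payoff 3); vs Y3: X2 (payoff 7); vs Y4: X4 (payoff 3).
Player B's best responses — vs X1: Y3 (payoff 8); vs X2: Y2 (payoff 8); vs X3: Y2 (payoff 5); vs X4: Y4 (payoff 7).
The only mutual best response is (X4, Y4); neither player gains by switching there.

(X4, Y4)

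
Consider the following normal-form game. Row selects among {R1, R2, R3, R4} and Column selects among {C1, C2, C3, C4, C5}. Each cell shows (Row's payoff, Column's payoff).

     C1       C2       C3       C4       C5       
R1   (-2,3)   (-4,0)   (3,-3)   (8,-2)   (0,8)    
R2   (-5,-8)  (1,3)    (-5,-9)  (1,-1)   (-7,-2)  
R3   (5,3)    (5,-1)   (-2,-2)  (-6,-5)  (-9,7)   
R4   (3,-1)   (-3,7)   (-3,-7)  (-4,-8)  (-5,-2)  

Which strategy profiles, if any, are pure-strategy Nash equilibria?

Find each player's best response to every opponent strategy; NE are the intersections.
Row's best responses — vs C1: R3 (payoff 5); vs C2: R3 (payoff 5); vs C3: R1 (payoff 3); vs C4: R1 (payoff 8); vs C5: R1 (payoff 0).
Column's best responses — vs R1: C5 (payoff 8); vs R2: C2 (payoff 3); vs R3: C5 (payoff 7); vs R4: C2 (payoff 7).
The only mutual best response is (R1, C5); neither player gains by switching there.

(R1, C5)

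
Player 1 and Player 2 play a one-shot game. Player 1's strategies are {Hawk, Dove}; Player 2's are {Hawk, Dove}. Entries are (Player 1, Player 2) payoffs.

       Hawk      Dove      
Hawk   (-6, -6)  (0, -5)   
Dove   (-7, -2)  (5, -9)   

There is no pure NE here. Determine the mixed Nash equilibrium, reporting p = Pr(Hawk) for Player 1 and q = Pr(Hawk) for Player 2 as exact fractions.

In a mixed NE each player is indifferent between their pure strategies, so the opponent's mix sets the indifference.
Player 2 indifferent between Hawk and Dove: p·(-6) + (1−p)·(-2) = p·(-5) + (1−p)·(-9) ⟹ (-2) + (-4)p = (-9) + 4p ⟹ p = 7/8.
Player 1 indifferent between Hawk and Dove: q·(-6) + (1−q)·0 = q·(-7) + (1−q)·5 ⟹ 0 + (-6)q = 5 + (-12)q ⟹ q = 5/6.

p = 7/8, q = 5/6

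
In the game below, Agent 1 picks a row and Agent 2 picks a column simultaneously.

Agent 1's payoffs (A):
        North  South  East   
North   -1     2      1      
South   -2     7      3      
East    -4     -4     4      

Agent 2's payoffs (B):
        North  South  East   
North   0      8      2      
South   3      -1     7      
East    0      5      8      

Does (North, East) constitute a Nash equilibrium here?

No

Holding Agent 2 at East: Agent 1 gets 1 from North but could get 4 by switching to East. Agent 1 has a profitable deviation.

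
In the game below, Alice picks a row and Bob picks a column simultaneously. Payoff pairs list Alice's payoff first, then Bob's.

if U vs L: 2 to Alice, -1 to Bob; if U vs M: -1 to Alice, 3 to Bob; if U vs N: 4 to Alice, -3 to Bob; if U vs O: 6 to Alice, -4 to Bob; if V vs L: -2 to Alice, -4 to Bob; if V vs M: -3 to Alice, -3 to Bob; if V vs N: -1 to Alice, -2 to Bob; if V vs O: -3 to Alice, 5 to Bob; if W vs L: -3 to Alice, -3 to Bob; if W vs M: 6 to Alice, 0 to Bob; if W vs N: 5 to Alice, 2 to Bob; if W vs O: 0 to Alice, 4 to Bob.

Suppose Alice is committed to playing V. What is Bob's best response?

With Alice fixed at V, Bob's payoffs are: L → -4, M → -3, N → -2, O → 5.
The maximum is 5, achieved by O.

O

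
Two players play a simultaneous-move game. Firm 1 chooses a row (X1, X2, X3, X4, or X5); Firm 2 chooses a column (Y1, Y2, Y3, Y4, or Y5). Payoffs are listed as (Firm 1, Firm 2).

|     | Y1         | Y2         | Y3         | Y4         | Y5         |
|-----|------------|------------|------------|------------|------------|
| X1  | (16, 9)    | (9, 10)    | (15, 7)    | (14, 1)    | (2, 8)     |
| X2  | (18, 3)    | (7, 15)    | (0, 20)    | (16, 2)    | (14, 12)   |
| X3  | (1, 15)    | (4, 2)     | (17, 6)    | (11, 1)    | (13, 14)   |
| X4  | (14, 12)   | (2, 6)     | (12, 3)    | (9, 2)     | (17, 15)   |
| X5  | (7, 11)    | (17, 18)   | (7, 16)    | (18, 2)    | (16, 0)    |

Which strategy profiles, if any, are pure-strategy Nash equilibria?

A profile is a Nash equilibrium when each player is best-responding to the other.
Firm 1's best responses — vs Y1: X2 (payoff 18); vs Y2: X5 (payoff 17); vs Y3: X3 (payoff 17); vs Y4: X5 (payoff 18); vs Y5: X4 (payoff 17).
Firm 2's best responses — vs X1: Y2 (payoff 10); vs X2: Y3 (payoff 20); vs X3: Y1 (payoff 15); vs X4: Y5 (payoff 15); vs X5: Y2 (payoff 18).
Mutual best responses occur at (X4, Y5) and (X5, Y2); at each, neither player gains by switching.

(X4, Y5) and (X5, Y2)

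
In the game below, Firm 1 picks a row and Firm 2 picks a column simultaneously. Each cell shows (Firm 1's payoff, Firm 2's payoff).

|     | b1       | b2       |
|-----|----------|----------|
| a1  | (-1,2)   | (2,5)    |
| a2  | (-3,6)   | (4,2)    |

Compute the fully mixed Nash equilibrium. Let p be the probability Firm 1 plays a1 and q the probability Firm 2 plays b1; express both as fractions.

p = 4/7, q = 1/2

Each player's mixing probability is pinned down by making the *other* player indifferent.
Firm 2 indifferent between b1 and b2: p·2 + (1−p)·6 = p·5 + (1−p)·2 ⟹ 6 + (-4)p = 2 + 3p ⟹ p = 4/7.
Firm 1 indifferent between a1 and a2: q·(-1) + (1−q)·2 = q·(-3) + (1−q)·4 ⟹ 2 + (-3)q = 4 + (-7)q ⟹ q = 1/2.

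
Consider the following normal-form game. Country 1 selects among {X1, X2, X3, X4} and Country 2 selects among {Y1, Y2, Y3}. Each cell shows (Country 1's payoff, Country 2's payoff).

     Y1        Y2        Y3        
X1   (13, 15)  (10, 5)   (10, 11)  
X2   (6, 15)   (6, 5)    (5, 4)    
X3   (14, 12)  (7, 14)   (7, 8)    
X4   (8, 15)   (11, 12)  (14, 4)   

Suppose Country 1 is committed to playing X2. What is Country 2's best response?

With Country 1 fixed at X2, Country 2's payoffs are: Y1 → 15, Y2 → 5, Y3 → 4.
The maximum is 15, achieved by Y1.

Y1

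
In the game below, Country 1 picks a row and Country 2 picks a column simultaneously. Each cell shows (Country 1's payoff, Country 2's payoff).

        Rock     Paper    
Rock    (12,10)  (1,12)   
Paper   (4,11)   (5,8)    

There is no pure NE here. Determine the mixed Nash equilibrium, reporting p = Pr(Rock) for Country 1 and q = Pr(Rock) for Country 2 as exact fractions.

p = 3/5, q = 1/3

In a mixed NE each player is indifferent between their pure strategies, so the opponent's mix sets the indifference.
Country 2 indifferent between Rock and Paper: p·10 + (1−p)·11 = p·12 + (1−p)·8 ⟹ 11 + (-1)p = 8 + 4p ⟹ p = 3/5.
Country 1 indifferent between Rock and Paper: q·12 + (1−q)·1 = q·4 + (1−q)·5 ⟹ 1 + 11q = 5 + (-1)q ⟹ q = 1/3.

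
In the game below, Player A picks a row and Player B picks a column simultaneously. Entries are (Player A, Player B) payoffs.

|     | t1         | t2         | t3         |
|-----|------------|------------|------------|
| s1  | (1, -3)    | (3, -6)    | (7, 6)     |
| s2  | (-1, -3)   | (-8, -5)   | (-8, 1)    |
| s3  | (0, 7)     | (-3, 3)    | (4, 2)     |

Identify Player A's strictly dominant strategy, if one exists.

A strategy is strictly dominant if it gives Player A a strictly higher payoff than every other strategy, against every choice by the opponent.
s1 strictly dominates: vs t1: 1 > each of {-1, 0}; vs t2: 3 > each of {-8, -3}; vs t3: 7 > each of {-8, 4}.

s1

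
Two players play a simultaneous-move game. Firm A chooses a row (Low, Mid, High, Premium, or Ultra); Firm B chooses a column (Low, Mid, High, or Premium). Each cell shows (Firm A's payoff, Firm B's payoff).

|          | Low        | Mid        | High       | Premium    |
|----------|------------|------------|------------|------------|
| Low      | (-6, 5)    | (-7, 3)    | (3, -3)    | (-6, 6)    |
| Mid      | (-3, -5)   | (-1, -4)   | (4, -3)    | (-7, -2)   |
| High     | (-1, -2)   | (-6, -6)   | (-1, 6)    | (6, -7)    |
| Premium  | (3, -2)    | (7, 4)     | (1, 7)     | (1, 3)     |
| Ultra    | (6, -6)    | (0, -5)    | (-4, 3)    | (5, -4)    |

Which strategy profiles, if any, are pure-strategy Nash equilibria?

Check mutual best responses: a cell is a NE iff neither player can gain by unilaterally deviating.
Firm A's best responses — vs Low: Ultra (payoff 6); vs Mid: Premium (payoff 7); vs High: Mid (payoff 4); vs Premium: High (payoff 6).
Firm B's best responses — vs Low: Premium (payoff 6); vs Mid: Premium (payoff -2); vs High: High (payoff 6); vs Premium: High (payoff 7); vs Ultra: High (payoff 3).
No cell has both players best-responding. For instance, Firm A's best reply to High is Mid, but against Mid Firm B prefers Premium over High.

There is no pure-strategy Nash equilibrium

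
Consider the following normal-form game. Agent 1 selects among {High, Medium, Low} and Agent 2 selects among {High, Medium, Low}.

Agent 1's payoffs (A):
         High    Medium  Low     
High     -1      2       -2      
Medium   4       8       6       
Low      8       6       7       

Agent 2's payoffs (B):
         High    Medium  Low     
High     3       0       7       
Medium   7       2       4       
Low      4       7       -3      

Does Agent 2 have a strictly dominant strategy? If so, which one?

No strictly dominant strategy

Check whether one of Agent 2's strategies beats all alternatives regardless of what the opponent does.
High is not dominant: against High, Low gives 7 > 3.
Medium is not dominant: against High, High gives 3 > 0.
Low is not dominant: against Medium, High gives 7 > 4.
No single strategy is best against every opponent action.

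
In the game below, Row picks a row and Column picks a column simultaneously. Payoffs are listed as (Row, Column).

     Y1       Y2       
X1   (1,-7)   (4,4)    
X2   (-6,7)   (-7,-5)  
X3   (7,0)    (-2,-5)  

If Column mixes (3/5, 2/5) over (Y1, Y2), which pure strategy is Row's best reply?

Compute Row's expected payoff from each pure strategy against the given mix.
X1: (3/5)·1 + (2/5)·4 = 11/5
X2: (3/5)·(-6) + (2/5)·(-7) = -32/5
X3: (3/5)·7 + (2/5)·(-2) = 17/5
Highest expected payoff is 17/5, from X3.

X3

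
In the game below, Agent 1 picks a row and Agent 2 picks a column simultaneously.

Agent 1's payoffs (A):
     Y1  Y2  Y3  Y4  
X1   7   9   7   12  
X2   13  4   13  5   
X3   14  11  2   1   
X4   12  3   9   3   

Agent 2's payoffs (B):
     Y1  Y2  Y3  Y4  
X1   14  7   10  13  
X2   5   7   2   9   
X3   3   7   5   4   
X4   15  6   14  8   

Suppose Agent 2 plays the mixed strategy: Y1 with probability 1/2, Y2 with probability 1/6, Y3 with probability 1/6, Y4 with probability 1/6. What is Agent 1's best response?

X2

Compute Agent 1's expected payoff from each pure strategy against the given mix.
X1: (1/2)·7 + (1/6)·9 + (1/6)·7 + (1/6)·12 = 49/6
X2: (1/2)·13 + (1/6)·4 + (1/6)·13 + (1/6)·5 = 61/6
X3: (1/2)·14 + (1/6)·11 + (1/6)·2 + (1/6)·1 = 28/3
X4: (1/2)·12 + (1/6)·3 + (1/6)·9 + (1/6)·3 = 17/2
Highest expected payoff is 61/6, from X2.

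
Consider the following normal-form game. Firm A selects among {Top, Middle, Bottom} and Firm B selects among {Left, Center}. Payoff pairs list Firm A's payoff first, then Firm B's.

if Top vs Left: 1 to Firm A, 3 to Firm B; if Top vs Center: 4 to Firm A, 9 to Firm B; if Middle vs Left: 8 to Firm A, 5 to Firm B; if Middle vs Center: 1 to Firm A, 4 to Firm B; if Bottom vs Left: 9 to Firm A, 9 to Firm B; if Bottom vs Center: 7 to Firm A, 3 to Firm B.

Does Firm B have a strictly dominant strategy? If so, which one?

None

A strategy is strictly dominant if it gives Firm B a strictly higher payoff than every other strategy, against every choice by the opponent.
Left is not dominant: against Top, Center gives 9 > 3.
Center is not dominant: against Middle, Left gives 5 > 4.
No single strategy is best against every opponent action.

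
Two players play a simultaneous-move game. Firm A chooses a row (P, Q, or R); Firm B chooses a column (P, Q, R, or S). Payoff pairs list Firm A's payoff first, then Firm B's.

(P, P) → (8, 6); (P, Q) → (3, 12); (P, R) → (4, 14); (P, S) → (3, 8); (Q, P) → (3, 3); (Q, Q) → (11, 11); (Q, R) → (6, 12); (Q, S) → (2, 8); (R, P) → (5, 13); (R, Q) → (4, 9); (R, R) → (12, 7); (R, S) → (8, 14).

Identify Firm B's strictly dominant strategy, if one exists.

None

A strategy is strictly dominant if it gives Firm B a strictly higher payoff than every other strategy, against every choice by the opponent.
P is not dominant: against P, Q gives 12 > 6.
Q is not dominant: against P, R gives 14 > 12.
R is not dominant: against R, P gives 13 > 7.
S is not dominant: against P, Q gives 12 > 8.
No single strategy is best against every opponent action.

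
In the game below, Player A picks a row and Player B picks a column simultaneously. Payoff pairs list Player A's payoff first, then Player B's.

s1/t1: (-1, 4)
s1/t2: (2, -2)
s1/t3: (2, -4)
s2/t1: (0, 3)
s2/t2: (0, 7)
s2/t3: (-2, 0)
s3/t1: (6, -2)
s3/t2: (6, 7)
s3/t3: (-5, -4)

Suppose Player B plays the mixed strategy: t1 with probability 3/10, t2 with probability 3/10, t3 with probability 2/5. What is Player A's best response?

s3

Player A's best reply maximizes expected payoff against the mix.
s1: (3/10)·(-1) + (3/10)·2 + (2/5)·2 = 11/10
s2: (3/10)·0 + (3/10)·0 + (2/5)·(-2) = -4/5
s3: (3/10)·6 + (3/10)·6 + (2/5)·(-5) = 8/5
Highest expected payoff is 8/5, from s3.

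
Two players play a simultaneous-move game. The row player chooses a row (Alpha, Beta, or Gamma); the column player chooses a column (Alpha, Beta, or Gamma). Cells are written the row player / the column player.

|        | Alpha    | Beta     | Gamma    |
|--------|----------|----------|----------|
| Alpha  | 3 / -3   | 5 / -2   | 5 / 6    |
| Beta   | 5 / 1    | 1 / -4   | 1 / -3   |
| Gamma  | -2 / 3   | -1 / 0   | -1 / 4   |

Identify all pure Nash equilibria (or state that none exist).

(Alpha, Gamma) and (Beta, Alpha)

A profile is a Nash equilibrium when each player is best-responding to the other.
The row player's best responses — vs Alpha: Beta (payoff 5); vs Beta: Alpha (payoff 5); vs Gamma: Alpha (payoff 5).
The column player's best responses — vs Alpha: Gamma (payoff 6); vs Beta: Alpha (payoff 1); vs Gamma: Gamma (payoff 4).
Mutual best responses occur at (Alpha, Gamma) and (Beta, Alpha); at each, neither player gains by switching.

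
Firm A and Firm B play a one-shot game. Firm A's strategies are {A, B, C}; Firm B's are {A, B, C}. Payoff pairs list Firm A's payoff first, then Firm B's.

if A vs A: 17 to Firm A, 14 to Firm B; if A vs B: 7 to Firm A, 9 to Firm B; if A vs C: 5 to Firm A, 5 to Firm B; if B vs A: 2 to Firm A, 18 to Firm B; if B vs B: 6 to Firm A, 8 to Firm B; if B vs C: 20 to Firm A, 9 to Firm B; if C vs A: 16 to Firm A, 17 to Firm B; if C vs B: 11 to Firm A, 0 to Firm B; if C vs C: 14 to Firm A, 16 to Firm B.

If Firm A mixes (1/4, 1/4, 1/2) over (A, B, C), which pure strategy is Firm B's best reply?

A

Firm B's best reply maximizes expected payoff against the mix.
A: (1/4)·14 + (1/4)·18 + (1/2)·17 = 33/2
B: (1/4)·9 + (1/4)·8 + (1/2)·0 = 17/4
C: (1/4)·5 + (1/4)·9 + (1/2)·16 = 23/2
Highest expected payoff is 33/2, from A.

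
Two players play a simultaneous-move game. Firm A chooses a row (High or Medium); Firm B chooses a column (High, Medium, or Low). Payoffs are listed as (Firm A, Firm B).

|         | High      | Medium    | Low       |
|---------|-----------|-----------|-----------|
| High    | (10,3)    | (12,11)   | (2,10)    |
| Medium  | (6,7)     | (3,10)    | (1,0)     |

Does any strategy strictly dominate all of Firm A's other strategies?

High

A strategy is strictly dominant if it gives Firm A a strictly higher payoff than every other strategy, against every choice by the opponent.
High strictly dominates: vs High: 10 > 6; vs Medium: 12 > 3; vs Low: 2 > 1.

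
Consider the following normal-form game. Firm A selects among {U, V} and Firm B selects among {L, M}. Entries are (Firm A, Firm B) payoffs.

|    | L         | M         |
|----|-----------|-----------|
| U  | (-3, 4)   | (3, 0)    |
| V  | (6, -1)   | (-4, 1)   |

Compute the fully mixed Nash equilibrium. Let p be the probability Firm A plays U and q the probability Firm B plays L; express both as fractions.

p = 1/3, q = 7/16

In a mixed NE each player is indifferent between their pure strategies, so the opponent's mix sets the indifference.
Firm B indifferent between L and M: p·4 + (1−p)·(-1) = p·0 + (1−p)·1 ⟹ (-1) + 5p = 1 + (-1)p ⟹ p = 1/3.
Firm A indifferent between U and V: q·(-3) + (1−q)·3 = q·6 + (1−q)·(-4) ⟹ 3 + (-6)q = (-4) + 10q ⟹ q = 7/16.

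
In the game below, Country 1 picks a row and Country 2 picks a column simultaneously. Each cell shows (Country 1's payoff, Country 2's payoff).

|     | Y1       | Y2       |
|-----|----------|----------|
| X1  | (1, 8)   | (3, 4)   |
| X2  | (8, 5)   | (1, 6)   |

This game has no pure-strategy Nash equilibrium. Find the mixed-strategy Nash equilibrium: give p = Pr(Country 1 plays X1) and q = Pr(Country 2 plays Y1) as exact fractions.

In a mixed NE each player is indifferent between their pure strategies, so the opponent's mix sets the indifference.
Country 2 indifferent between Y1 and Y2: p·8 + (1−p)·5 = p·4 + (1−p)·6 ⟹ 5 + 3p = 6 + (-2)p ⟹ p = 1/5.
Country 1 indifferent between X1 and X2: q·1 + (1−q)·3 = q·8 + (1−q)·1 ⟹ 3 + (-2)q = 1 + 7q ⟹ q = 2/9.

p = 1/5, q = 2/9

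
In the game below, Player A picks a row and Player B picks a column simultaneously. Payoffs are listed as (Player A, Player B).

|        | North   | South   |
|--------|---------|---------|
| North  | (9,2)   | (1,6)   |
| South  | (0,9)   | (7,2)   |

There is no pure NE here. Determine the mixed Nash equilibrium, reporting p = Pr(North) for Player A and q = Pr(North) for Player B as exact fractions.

p = 7/11, q = 2/5

Each player's mixing probability is pinned down by making the *other* player indifferent.
Player B indifferent between North and South: p·2 + (1−p)·9 = p·6 + (1−p)·2 ⟹ 9 + (-7)p = 2 + 4p ⟹ p = 7/11.
Player A indifferent between North and South: q·9 + (1−q)·1 = q·0 + (1−q)·7 ⟹ 1 + 8q = 7 + (-7)q ⟹ q = 2/5.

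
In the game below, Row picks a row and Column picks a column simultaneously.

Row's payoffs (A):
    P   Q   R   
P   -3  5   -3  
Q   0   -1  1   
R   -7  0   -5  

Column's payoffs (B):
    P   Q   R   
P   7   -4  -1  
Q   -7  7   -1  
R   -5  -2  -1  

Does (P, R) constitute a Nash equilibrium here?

No

Holding Column at R: Row gets -3 from P but could get 1 by switching to Q. Row has a profitable deviation.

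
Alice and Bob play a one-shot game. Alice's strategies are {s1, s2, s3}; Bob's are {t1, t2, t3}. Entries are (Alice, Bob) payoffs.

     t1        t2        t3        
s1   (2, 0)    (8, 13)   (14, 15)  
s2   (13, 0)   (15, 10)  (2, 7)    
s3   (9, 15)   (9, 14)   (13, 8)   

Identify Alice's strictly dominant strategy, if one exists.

Check whether one of Alice's strategies beats all alternatives regardless of what the opponent does.
s1 is not dominant: against t1, s2 gives 13 > 2.
s2 is not dominant: against t3, s1 gives 14 > 2.
s3 is not dominant: against t1, s2 gives 13 > 9.
No single strategy is best against every opponent action.

None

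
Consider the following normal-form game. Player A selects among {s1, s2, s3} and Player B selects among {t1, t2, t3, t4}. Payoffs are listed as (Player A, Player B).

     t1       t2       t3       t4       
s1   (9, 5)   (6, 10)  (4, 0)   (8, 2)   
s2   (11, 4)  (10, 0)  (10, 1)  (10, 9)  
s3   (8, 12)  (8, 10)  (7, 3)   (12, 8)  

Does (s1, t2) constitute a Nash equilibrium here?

No

Holding Player B at t2: Player A gets 6 from s1 but could get 10 by switching to s2. Player A has a profitable deviation.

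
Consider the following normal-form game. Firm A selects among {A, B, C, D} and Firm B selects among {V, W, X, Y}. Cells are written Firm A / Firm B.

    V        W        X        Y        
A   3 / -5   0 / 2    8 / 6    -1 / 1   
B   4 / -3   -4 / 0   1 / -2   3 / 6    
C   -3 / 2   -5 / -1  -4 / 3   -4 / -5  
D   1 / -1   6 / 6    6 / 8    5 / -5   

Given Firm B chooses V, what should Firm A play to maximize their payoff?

With Firm B fixed at V, Firm A's payoffs are: A → 3, B → 4, C → -3, D → 1.
The maximum is 4, achieved by B.

B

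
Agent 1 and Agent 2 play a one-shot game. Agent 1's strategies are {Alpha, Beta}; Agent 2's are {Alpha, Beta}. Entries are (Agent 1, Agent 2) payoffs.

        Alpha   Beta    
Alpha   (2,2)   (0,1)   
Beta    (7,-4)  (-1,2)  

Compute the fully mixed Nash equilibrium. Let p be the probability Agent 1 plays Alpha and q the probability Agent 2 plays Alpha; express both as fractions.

p = 6/7, q = 1/6

In a mixed NE each player is indifferent between their pure strategies, so the opponent's mix sets the indifference.
Agent 2 indifferent between Alpha and Beta: p·2 + (1−p)·(-4) = p·1 + (1−p)·2 ⟹ (-4) + 6p = 2 + (-1)p ⟹ p = 6/7.
Agent 1 indifferent between Alpha and Beta: q·2 + (1−q)·0 = q·7 + (1−q)·(-1) ⟹ 0 + 2q = (-1) + 8q ⟹ q = 1/6.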